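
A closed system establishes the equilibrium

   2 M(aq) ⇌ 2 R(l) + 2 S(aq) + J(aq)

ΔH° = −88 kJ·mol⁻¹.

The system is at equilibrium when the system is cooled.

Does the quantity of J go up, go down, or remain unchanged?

increases

The forward reaction is exothermic. Lowering T favours the exothermic direction — shift to the right.
The net shift is to the right. J is a product, so its amount increases.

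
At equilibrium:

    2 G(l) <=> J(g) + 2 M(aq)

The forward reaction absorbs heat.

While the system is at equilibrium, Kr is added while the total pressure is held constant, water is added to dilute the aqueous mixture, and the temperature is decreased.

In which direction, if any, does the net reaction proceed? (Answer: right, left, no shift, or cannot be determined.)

Adding inert gas at constant total pressure expands the volume and lowers every reacting partial pressure. With Δn_gas = 1 − 0 = +1, Q moves away from K toward the side with fewer gas moles, so the system shifts toward the side with more gas moles — to the right.
Dilution lowers every aqueous concentration by the same factor. Δn_aq = 2 − 0 = +2, so the system shifts toward the side with more dissolved moles — to the right.
The forward reaction is endothermic. Lowering T favours the exothermic direction — shift to the left.
The individual effects push in opposite directions; without quantitative information the net direction cannot be determined.

cannot be determined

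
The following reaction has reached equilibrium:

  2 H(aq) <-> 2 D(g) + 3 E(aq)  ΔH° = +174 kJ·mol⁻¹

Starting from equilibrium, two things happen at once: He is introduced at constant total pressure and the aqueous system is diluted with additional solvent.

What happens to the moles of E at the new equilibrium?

Adding inert gas at constant total pressure expands the volume and lowers every reacting partial pressure. With Δn_gas = 2 − 0 = +2, Q moves away from K toward the side with fewer gas moles, so the system shifts toward the side with more gas moles — to the right.
Dilution lowers every aqueous concentration by the same factor. Δn_aq = 3 − 2 = +1, so the system shifts toward the side with more dissolved moles — to the right.
The net shift is to the right. E is a product, so its amount increases.

increases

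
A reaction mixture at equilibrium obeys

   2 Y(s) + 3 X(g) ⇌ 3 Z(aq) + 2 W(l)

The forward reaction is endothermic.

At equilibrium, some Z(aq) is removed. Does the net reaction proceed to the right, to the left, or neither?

right

Removing Z (aq), a product, drives the reaction to the right.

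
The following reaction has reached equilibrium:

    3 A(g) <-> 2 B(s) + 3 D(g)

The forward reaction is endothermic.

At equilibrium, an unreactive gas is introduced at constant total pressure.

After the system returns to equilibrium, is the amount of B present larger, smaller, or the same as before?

unchanged

Adding inert gas at constant total pressure expands the volume, scaling every reacting partial pressure by the same factor. Δn_gas = 3 − 3 = 0, so Q is unchanged — no shift.
No net shift occurs, so the amount of B is unchanged.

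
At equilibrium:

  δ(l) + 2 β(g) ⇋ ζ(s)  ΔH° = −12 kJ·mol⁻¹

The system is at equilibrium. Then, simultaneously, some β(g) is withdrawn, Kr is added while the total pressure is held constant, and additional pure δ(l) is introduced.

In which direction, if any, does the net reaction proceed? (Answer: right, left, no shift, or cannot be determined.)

Removing β (g), a reactant, drives the reaction to the left.
Adding inert gas at constant total pressure expands the volume and lowers every reacting partial pressure. With Δn_gas = 0 − 2 = -2, Q moves away from K toward the side with fewer gas moles, so the system shifts toward the side with more gas moles — to the left.
δ is a pure liquid; its activity is 1 regardless of amount, so Q is unaffected — no shift from this change.
Only the nonzero effect(s) matter; the net shift is to the left.

left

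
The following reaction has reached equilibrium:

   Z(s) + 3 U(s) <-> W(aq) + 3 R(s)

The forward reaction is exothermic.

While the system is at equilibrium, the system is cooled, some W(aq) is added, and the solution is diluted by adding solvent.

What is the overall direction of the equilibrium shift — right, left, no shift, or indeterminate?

cannot be determined

The forward reaction is exothermic. Lowering T favours the exothermic direction — shift to the right.
Adding W (aq), a product, drives the reaction to the left.
Dilution lowers every aqueous concentration by the same factor. Δn_aq = 1 − 0 = +1, so the system shifts toward the side with more dissolved moles — to the right.
The individual effects push in opposite directions; without quantitative information the net direction cannot be determined.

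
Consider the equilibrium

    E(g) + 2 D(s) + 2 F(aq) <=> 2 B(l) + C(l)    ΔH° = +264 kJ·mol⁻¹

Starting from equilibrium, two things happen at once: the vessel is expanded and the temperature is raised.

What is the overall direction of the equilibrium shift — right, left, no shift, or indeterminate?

Gas moles: reactants 1, products 0 (Δn_gas = -1). Expansion shifts the system toward the side with more moles of gas — to the left.
The forward reaction is endothermic. Raising T favours the endothermic direction — shift to the right.
The individual effects push in opposite directions; without quantitative information the net direction cannot be determined.

cannot be determined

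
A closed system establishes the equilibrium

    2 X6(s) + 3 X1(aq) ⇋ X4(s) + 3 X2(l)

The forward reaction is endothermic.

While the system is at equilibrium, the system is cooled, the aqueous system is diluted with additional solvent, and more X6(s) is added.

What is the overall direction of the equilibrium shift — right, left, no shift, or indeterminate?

left

The forward reaction is endothermic. Lowering T favours the exothermic direction — shift to the left.
Dilution lowers every aqueous concentration by the same factor. Δn_aq = 0 − 3 = -3, so the system shifts toward the side with more dissolved moles — to the left.
X6 is a pure solid; its activity is 1 regardless of amount, so Q is unaffected — no shift from this change.
Only the nonzero effect(s) matter; the net shift is to the left.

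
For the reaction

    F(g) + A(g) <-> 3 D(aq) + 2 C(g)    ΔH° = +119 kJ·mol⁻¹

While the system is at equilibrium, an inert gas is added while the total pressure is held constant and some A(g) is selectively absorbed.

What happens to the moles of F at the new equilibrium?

Adding inert gas at constant total pressure expands the volume, scaling every reacting partial pressure by the same factor. Δn_gas = 2 − 2 = 0, so Q is unchanged — no shift.
Removing A (g), a reactant, drives the reaction to the left.
The net shift is to the left. F is a reactant, so its amount increases.

increases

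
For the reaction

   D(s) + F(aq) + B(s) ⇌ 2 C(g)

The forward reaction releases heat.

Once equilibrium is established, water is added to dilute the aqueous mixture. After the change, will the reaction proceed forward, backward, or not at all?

left

Dilution lowers every aqueous concentration by the same factor. Δn_aq = 0 − 1 = -1, so the system shifts toward the side with more dissolved moles — to the left.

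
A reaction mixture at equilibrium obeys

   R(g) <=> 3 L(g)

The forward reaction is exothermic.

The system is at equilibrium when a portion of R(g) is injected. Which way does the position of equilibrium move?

Adding R (g), a reactant, drives the reaction to the right.

right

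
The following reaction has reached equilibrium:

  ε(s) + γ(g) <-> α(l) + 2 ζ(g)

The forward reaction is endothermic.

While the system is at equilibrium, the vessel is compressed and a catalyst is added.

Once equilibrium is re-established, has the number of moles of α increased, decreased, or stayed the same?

decreases

Gas moles: reactants 1, products 2 (Δn_gas = +1). Compression shifts the system toward the side with fewer moles of gas — to the left.
A catalyst speeds both forward and reverse rates equally; it changes neither Q nor K — no shift from this change.
The net shift is to the left. α is a product, so its amount decreases.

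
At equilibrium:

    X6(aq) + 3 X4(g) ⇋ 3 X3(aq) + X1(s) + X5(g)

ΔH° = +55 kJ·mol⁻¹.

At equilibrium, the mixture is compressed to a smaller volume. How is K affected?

unchanged

The equilibrium constant depends only on temperature. This perturbation may move the position of equilibrium, but since T is unchanged, K itself is unchanged.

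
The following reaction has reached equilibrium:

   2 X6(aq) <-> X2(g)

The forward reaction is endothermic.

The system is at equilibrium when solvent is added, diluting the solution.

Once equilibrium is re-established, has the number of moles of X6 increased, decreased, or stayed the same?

Dilution lowers every aqueous concentration by the same factor. Δn_aq = 0 − 2 = -2, so the system shifts toward the side with more dissolved moles — to the left.
The net shift is to the left. X6 is a reactant, so its amount increases.

increases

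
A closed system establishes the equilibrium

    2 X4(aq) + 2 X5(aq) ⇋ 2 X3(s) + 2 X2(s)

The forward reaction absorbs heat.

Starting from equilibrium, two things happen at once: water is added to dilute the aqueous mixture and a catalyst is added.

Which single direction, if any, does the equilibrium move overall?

left

Dilution lowers every aqueous concentration by the same factor. Δn_aq = 0 − 4 = -4, so the system shifts toward the side with more dissolved moles — to the left.
A catalyst speeds both forward and reverse rates equally; it changes neither Q nor K — no shift from this change.
Only the nonzero effect(s) matter; the net shift is to the left.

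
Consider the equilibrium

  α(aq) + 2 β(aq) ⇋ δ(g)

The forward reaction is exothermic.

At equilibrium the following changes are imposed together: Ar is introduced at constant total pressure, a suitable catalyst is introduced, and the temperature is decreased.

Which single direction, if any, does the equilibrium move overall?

Adding inert gas at constant total pressure expands the volume and lowers every reacting partial pressure. With Δn_gas = 1 − 0 = +1, Q moves away from K toward the side with fewer gas moles, so the system shifts toward the side with more gas moles — to the right.
A catalyst speeds both forward and reverse rates equally; it changes neither Q nor K — no shift from this change.
The forward reaction is exothermic. Lowering T favours the exothermic direction — shift to the right.
Only the nonzero effect(s) matter; the net shift is to the right.

right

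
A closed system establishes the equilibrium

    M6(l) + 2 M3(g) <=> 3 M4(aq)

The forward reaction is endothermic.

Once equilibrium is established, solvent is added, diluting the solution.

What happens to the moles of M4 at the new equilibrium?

increases

Dilution lowers every aqueous concentration by the same factor. Δn_aq = 3 − 0 = +3, so the system shifts toward the side with more dissolved moles — to the right.
The net shift is to the right. M4 is a product, so its amount increases.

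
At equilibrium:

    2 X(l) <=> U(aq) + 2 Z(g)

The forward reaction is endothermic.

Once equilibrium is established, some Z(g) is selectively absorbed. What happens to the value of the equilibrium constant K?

The equilibrium constant depends only on temperature. This perturbation may move the position of equilibrium, but since T is unchanged, K itself is unchanged.

unchanged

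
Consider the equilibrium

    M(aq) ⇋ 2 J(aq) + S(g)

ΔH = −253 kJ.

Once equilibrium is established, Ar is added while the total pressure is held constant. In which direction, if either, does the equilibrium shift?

right

Adding inert gas at constant total pressure expands the volume and lowers every reacting partial pressure. With Δn_gas = 1 − 0 = +1, Q moves away from K toward the side with fewer gas moles, so the system shifts toward the side with more gas moles — to the right.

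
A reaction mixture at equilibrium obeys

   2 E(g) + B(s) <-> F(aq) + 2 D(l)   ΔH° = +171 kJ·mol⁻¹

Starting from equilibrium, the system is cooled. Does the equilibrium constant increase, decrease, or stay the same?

decreases

K depends on temperature via the van 't Hoff relation. The forward reaction is endothermic, so lowering T decreases K.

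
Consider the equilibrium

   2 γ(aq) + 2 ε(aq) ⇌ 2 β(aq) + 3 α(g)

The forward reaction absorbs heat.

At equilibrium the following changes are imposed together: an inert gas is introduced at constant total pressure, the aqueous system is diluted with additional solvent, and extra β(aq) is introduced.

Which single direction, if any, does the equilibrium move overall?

Adding inert gas at constant total pressure expands the volume and lowers every reacting partial pressure. With Δn_gas = 3 − 0 = +3, Q moves away from K toward the side with fewer gas moles, so the system shifts toward the side with more gas moles — to the right.
Dilution lowers every aqueous concentration by the same factor. Δn_aq = 2 − 4 = -2, so the system shifts toward the side with more dissolved moles — to the left.
Adding β (aq), a product, drives the reaction to the left.
The individual effects push in opposite directions; without quantitative information the net direction cannot be determined.

cannot be determined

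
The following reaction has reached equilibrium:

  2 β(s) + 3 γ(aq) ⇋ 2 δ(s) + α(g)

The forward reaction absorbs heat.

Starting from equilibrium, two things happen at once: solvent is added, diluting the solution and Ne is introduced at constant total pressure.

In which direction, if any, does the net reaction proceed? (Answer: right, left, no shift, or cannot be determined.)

Dilution lowers every aqueous concentration by the same factor. Δn_aq = 0 − 3 = -3, so the system shifts toward the side with more dissolved moles — to the left.
Adding inert gas at constant total pressure expands the volume and lowers every reacting partial pressure. With Δn_gas = 1 − 0 = +1, Q moves away from K toward the side with fewer gas moles, so the system shifts toward the side with more gas moles — to the right.
The individual effects push in opposite directions; without quantitative information the net direction cannot be determined.

cannot be determined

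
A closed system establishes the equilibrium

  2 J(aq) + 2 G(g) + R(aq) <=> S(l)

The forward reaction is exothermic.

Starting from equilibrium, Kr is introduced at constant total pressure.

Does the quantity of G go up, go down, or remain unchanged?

Adding inert gas at constant total pressure expands the volume and lowers every reacting partial pressure. With Δn_gas = 0 − 2 = -2, Q moves away from K toward the side with fewer gas moles, so the system shifts toward the side with more gas moles — to the left.
The net shift is to the left. G is a reactant, so its amount increases.

increases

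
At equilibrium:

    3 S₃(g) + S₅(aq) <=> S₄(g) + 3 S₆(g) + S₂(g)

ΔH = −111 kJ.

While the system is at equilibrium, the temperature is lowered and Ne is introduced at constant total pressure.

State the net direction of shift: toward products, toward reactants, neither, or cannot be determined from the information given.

right

The forward reaction is exothermic. Lowering T favours the exothermic direction — shift to the right.
Adding inert gas at constant total pressure expands the volume and lowers every reacting partial pressure. With Δn_gas = 5 − 3 = +2, Q moves away from K toward the side with fewer gas moles, so the system shifts toward the side with more gas moles — to the right.
All effects act in the same direction — net shift to the right.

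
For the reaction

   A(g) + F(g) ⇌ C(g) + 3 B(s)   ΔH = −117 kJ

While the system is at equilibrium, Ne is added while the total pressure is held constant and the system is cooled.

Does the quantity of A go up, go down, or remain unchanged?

cannot be determined

Adding inert gas at constant total pressure expands the volume and lowers every reacting partial pressure. With Δn_gas = 1 − 2 = -1, Q moves away from K toward the side with fewer gas moles, so the system shifts toward the side with more gas moles — to the left.
The forward reaction is exothermic. Lowering T favours the exothermic direction — shift to the right.
The two effects oppose each other, so the net shift — and hence the change in A — cannot be determined from the given information.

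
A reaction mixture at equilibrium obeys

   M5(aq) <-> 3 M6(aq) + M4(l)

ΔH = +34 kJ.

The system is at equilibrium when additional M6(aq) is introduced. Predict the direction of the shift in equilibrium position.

Adding M6 (aq), a product, drives the reaction to the left.

left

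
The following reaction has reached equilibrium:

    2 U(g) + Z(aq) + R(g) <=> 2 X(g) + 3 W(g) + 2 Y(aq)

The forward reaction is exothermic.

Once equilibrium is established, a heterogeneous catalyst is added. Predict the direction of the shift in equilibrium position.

no shift

A catalyst speeds both forward and reverse rates equally; it changes neither Q nor K — no shift from this change.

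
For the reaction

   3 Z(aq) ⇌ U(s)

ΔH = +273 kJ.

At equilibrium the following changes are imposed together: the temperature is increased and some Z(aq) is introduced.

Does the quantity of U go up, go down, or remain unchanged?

The forward reaction is endothermic. Raising T favours the endothermic direction — shift to the right.
Adding Z (aq), a reactant, drives the reaction to the right.
The net shift is to the right. U is a product, so its amount increases.

increases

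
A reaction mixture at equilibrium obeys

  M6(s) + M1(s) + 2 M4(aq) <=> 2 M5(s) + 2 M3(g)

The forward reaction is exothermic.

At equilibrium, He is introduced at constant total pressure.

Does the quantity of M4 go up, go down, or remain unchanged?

decreases

Adding inert gas at constant total pressure expands the volume and lowers every reacting partial pressure. With Δn_gas = 2 − 0 = +2, Q moves away from K toward the side with fewer gas moles, so the system shifts toward the side with more gas moles — to the right.
The net shift is to the right. M4 is a reactant, so its amount decreases.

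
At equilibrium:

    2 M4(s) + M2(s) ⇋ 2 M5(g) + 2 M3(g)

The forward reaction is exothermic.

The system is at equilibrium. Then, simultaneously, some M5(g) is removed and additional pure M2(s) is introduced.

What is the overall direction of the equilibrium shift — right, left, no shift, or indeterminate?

Removing M5 (g), a product, drives the reaction to the right.
M2 is a pure solid; its activity is 1 regardless of amount, so Q is unaffected — no shift from this change.
Only the nonzero effect(s) matter; the net shift is to the right.

right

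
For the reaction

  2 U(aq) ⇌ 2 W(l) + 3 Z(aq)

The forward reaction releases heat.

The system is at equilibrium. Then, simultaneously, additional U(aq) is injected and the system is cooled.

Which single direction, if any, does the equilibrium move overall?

Adding U (aq), a reactant, drives the reaction to the right.
The forward reaction is exothermic. Lowering T favours the exothermic direction — shift to the right.
All effects act in the same direction — net shift to the right.

right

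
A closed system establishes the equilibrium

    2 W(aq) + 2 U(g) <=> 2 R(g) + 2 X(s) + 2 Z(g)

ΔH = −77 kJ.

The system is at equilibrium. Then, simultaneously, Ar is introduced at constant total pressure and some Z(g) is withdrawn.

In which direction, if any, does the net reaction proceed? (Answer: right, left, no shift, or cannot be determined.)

right

Adding inert gas at constant total pressure expands the volume and lowers every reacting partial pressure. With Δn_gas = 4 − 2 = +2, Q moves away from K toward the side with fewer gas moles, so the system shifts toward the side with more gas moles — to the right.
Removing Z (g), a product, drives the reaction to the right.
All effects act in the same direction — net shift to the right.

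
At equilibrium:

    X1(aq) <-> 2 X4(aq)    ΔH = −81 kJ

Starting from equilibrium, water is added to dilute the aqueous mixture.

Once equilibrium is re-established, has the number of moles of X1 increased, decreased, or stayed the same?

Dilution lowers every aqueous concentration by the same factor. Δn_aq = 2 − 1 = +1, so the system shifts toward the side with more dissolved moles — to the right.
The net shift is to the right. X1 is a reactant, so its amount decreases.

decreases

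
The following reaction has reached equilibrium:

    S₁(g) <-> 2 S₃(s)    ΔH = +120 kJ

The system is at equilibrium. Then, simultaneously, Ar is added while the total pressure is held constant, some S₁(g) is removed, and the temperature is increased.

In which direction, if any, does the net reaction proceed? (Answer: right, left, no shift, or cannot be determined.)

Adding inert gas at constant total pressure expands the volume and lowers every reacting partial pressure. With Δn_gas = 0 − 1 = -1, Q moves away from K toward the side with fewer gas moles, so the system shifts toward the side with more gas moles — to the left.
Removing S₁ (g), a reactant, drives the reaction to the left.
The forward reaction is endothermic. Raising T favours the endothermic direction — shift to the right.
The individual effects push in opposite directions; without quantitative information the net direction cannot be determined.

cannot be determined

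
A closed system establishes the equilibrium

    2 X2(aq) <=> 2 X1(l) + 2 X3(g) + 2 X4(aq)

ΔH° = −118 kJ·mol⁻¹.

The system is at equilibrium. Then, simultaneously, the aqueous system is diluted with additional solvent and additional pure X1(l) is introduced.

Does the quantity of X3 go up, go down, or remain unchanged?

Dilution scales every aqueous concentration by the same factor. Δn_aq = 2 − 2 = 0, so Q is unchanged — no shift.
X1 is a pure liquid; its activity is 1 regardless of amount, so Q is unaffected — no shift from this change.
No net shift occurs, so the amount of X3 is unchanged.

unchanged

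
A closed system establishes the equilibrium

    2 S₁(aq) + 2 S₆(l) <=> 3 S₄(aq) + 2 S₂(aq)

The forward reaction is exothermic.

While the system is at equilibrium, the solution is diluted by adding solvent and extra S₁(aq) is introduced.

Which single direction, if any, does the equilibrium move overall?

Dilution lowers every aqueous concentration by the same factor. Δn_aq = 5 − 2 = +3, so the system shifts toward the side with more dissolved moles — to the right.
Adding S₁ (aq), a reactant, drives the reaction to the right.
All effects act in the same direction — net shift to the right.

right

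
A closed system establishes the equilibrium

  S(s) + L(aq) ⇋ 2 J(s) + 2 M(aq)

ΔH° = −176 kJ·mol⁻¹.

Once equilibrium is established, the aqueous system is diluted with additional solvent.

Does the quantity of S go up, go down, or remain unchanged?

decreases

Dilution lowers every aqueous concentration by the same factor. Δn_aq = 2 − 1 = +1, so the system shifts toward the side with more dissolved moles — to the right.
The net shift is to the right. S is a reactant, so its amount decreases.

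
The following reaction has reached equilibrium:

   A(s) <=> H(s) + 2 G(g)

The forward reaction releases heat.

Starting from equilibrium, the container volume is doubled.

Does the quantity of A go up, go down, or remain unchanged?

decreases

Gas moles: reactants 0, products 2 (Δn_gas = +2). Expansion shifts the system toward the side with more moles of gas — to the right.
The net shift is to the right. A is a reactant, so its amount decreases.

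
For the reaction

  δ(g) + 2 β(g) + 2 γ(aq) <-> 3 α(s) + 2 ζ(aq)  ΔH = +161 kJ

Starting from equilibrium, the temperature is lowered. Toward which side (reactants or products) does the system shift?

left

The forward reaction is endothermic. Lowering T favours the exothermic direction — shift to the left.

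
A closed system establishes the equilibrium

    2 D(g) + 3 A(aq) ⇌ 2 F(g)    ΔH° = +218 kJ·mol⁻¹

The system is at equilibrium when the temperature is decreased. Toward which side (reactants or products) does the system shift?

The forward reaction is endothermic. Lowering T favours the exothermic direction — shift to the left.

left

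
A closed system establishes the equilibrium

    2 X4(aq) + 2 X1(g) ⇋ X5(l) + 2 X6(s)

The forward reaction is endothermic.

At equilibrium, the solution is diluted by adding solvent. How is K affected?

unchanged

The equilibrium constant depends only on temperature. This perturbation may move the position of equilibrium, but since T is unchanged, K itself is unchanged.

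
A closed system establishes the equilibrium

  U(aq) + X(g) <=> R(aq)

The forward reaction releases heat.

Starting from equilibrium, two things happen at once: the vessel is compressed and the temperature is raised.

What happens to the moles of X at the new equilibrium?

Gas moles: reactants 1, products 0 (Δn_gas = -1). Compression shifts the system toward the side with fewer moles of gas — to the right.
The forward reaction is exothermic. Raising T favours the endothermic direction — shift to the left.
The two effects oppose each other, so the net shift — and hence the change in X — cannot be determined from the given information.

cannot be determined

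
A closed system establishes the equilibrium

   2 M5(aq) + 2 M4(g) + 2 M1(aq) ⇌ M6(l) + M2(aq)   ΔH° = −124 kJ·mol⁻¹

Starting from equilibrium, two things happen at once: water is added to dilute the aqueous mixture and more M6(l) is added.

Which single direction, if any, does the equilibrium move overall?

left

Dilution lowers every aqueous concentration by the same factor. Δn_aq = 1 − 4 = -3, so the system shifts toward the side with more dissolved moles — to the left.
M6 is a pure liquid; its activity is 1 regardless of amount, so Q is unaffected — no shift from this change.
Only the nonzero effect(s) matter; the net shift is to the left.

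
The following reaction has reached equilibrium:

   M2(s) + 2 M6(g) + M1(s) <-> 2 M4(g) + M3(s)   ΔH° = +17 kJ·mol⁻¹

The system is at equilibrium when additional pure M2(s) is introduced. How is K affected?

unchanged

The equilibrium constant depends only on temperature. This perturbation changes neither the position of equilibrium nor K.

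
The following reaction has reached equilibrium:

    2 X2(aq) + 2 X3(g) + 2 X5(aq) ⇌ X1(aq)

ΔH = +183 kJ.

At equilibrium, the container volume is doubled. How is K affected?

unchanged

The equilibrium constant depends only on temperature. This perturbation may move the position of equilibrium, but since T is unchanged, K itself is unchanged.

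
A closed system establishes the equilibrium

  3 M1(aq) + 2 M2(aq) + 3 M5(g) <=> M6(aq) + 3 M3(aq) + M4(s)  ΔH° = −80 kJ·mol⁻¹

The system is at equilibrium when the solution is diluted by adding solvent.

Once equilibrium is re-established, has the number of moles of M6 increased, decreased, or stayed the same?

decreases

Dilution lowers every aqueous concentration by the same factor. Δn_aq = 4 − 5 = -1, so the system shifts toward the side with more dissolved moles — to the left.
The net shift is to the left. M6 is a product, so its amount decreases.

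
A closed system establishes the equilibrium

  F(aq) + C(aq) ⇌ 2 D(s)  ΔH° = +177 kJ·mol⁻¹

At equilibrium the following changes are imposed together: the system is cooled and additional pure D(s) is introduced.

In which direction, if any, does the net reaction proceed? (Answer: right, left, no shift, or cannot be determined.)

The forward reaction is endothermic. Lowering T favours the exothermic direction — shift to the left.
D is a pure solid; its activity is 1 regardless of amount, so Q is unaffected — no shift from this change.
Only the nonzero effect(s) matter; the net shift is to the left.

left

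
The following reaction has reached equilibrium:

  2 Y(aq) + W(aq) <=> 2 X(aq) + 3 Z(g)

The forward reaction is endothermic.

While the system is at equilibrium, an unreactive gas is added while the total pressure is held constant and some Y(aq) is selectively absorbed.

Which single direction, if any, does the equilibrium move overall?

Adding inert gas at constant total pressure expands the volume and lowers every reacting partial pressure. With Δn_gas = 3 − 0 = +3, Q moves away from K toward the side with fewer gas moles, so the system shifts toward the side with more gas moles — to the right.
Removing Y (aq), a reactant, drives the reaction to the left.
The individual effects push in opposite directions; without quantitative information the net direction cannot be determined.

cannot be determined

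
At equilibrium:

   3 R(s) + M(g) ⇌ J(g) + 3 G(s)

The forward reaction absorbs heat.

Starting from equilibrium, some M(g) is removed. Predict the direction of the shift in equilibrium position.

Removing M (g), a reactant, drives the reaction to the left.

left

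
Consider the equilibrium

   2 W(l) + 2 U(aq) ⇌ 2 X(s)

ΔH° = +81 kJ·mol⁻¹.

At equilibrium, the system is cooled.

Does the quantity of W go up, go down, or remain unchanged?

increases

The forward reaction is endothermic. Lowering T favours the exothermic direction — shift to the left.
The net shift is to the left. W is a reactant, so its amount increases.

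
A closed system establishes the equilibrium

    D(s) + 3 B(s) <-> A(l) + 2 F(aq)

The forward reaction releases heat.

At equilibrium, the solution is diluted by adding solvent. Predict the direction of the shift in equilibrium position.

Dilution lowers every aqueous concentration by the same factor. Δn_aq = 2 − 0 = +2, so the system shifts toward the side with more dissolved moles — to the right.

right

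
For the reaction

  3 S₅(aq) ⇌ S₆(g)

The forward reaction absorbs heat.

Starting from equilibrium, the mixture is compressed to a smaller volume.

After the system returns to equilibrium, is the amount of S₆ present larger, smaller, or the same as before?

decreases

Gas moles: reactants 0, products 1 (Δn_gas = +1). Compression shifts the system toward the side with fewer moles of gas — to the left.
The net shift is to the left. S₆ is a product, so its amount decreases.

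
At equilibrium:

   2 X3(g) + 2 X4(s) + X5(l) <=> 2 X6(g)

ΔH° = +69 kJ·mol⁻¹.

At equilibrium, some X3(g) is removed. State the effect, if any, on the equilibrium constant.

unchanged

The equilibrium constant depends only on temperature. This perturbation may move the position of equilibrium, but since T is unchanged, K itself is unchanged.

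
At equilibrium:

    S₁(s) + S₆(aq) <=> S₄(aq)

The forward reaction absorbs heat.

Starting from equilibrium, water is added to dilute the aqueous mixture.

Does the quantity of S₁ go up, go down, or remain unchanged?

Dilution scales every aqueous concentration by the same factor. Δn_aq = 1 − 1 = 0, so Q is unchanged — no shift.
No net shift occurs, so the amount of S₁ is unchanged.

unchanged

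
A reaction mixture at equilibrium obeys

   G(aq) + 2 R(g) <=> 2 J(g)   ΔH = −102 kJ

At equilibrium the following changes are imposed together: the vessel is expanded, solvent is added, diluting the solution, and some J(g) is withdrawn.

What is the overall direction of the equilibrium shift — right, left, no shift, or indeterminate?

Gas moles: reactants 2, products 2. Δn_gas = 0, so a volume change leaves Q equal to K — no shift from this change.
Dilution lowers every aqueous concentration by the same factor. Δn_aq = 0 − 1 = -1, so the system shifts toward the side with more dissolved moles — to the left.
Removing J (g), a product, drives the reaction to the right.
The individual effects push in opposite directions; without quantitative information the net direction cannot be determined.

cannot be determined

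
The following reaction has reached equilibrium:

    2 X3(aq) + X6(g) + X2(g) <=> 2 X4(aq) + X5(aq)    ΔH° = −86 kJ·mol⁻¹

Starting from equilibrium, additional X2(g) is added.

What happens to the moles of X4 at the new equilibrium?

increases

Adding X2 (g), a reactant, drives the reaction to the right.
The net shift is to the right. X4 is a product, so its amount increases.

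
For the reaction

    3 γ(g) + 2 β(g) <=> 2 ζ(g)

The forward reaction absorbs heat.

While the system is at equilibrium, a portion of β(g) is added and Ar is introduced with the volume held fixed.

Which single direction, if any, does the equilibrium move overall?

right

Adding β (g), a reactant, drives the reaction to the right.
At constant volume, adding an inert gas leaves every reacting species' partial pressure unchanged, so Q is unchanged — no shift from this change.
Only the nonzero effect(s) matter; the net shift is to the right.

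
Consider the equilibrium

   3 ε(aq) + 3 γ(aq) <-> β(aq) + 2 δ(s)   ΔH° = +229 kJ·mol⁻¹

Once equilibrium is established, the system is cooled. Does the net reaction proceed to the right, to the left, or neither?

left

The forward reaction is endothermic. Lowering T favours the exothermic direction — shift to the left.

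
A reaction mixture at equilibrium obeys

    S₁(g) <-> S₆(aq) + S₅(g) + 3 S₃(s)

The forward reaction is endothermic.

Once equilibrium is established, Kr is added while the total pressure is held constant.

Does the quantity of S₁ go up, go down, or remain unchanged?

unchanged

Adding inert gas at constant total pressure expands the volume, scaling every reacting partial pressure by the same factor. Δn_gas = 1 − 1 = 0, so Q is unchanged — no shift.
No net shift occurs, so the amount of S₁ is unchanged.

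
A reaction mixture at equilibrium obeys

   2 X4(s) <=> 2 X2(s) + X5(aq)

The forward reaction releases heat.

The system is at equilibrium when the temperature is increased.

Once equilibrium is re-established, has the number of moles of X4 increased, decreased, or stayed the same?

The forward reaction is exothermic. Raising T favours the endothermic direction — shift to the left.
The net shift is to the left. X4 is a reactant, so its amount increases.

increases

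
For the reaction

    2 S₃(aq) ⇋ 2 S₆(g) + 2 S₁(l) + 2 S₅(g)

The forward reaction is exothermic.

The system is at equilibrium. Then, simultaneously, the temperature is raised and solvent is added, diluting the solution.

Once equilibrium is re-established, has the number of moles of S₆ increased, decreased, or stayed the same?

decreases

The forward reaction is exothermic. Raising T favours the endothermic direction — shift to the left.
Dilution lowers every aqueous concentration by the same factor. Δn_aq = 0 − 2 = -2, so the system shifts toward the side with more dissolved moles — to the left.
The net shift is to the left. S₆ is a product, so its amount decreases.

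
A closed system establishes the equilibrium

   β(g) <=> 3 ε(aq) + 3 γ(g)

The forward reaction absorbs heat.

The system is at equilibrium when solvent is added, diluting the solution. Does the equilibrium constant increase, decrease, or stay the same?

unchanged

The equilibrium constant depends only on temperature. This perturbation may move the position of equilibrium, but since T is unchanged, K itself is unchanged.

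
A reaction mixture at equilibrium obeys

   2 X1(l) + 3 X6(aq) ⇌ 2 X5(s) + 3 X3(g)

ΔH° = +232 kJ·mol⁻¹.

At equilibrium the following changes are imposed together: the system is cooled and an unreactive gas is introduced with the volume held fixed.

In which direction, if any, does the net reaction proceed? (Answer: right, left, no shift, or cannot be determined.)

The forward reaction is endothermic. Lowering T favours the exothermic direction — shift to the left.
At constant volume, adding an inert gas leaves every reacting species' partial pressure unchanged, so Q is unchanged — no shift from this change.
Only the nonzero effect(s) matter; the net shift is to the left.

left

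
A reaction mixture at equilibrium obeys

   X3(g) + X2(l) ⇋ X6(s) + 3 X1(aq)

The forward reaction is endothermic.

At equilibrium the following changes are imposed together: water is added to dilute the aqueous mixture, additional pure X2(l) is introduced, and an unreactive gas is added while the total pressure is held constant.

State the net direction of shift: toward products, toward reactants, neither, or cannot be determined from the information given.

Dilution lowers every aqueous concentration by the same factor. Δn_aq = 3 − 0 = +3, so the system shifts toward the side with more dissolved moles — to the right.
X2 is a pure liquid; its activity is 1 regardless of amount, so Q is unaffected — no shift from this change.
Adding inert gas at constant total pressure expands the volume and lowers every reacting partial pressure. With Δn_gas = 0 − 1 = -1, Q moves away from K toward the side with fewer gas moles, so the system shifts toward the side with more gas moles — to the left.
The individual effects push in opposite directions; without quantitative information the net direction cannot be determined.

cannot be determined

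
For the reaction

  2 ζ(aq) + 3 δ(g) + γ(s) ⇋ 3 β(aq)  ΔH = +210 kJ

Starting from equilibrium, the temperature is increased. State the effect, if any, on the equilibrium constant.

K depends on temperature via the van 't Hoff relation. The forward reaction is endothermic, so raising T increases K.

increases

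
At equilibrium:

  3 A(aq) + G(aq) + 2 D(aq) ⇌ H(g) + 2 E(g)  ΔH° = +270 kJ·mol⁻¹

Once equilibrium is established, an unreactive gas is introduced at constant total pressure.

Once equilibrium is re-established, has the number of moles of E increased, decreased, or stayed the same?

Adding inert gas at constant total pressure expands the volume and lowers every reacting partial pressure. With Δn_gas = 3 − 0 = +3, Q moves away from K toward the side with fewer gas moles, so the system shifts toward the side with more gas moles — to the right.
The net shift is to the right. E is a product, so its amount increases.

increases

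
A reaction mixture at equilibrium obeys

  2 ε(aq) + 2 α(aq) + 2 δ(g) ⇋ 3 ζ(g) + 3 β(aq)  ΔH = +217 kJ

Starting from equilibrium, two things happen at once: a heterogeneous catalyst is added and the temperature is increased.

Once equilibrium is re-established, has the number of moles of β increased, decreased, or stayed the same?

A catalyst speeds both forward and reverse rates equally; it changes neither Q nor K — no shift from this change.
The forward reaction is endothermic. Raising T favours the endothermic direction — shift to the right.
The net shift is to the right. β is a product, so its amount increases.

increases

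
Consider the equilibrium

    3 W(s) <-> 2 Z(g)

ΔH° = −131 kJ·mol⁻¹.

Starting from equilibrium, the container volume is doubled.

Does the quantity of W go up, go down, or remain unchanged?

decreases

Gas moles: reactants 0, products 2 (Δn_gas = +2). Expansion shifts the system toward the side with more moles of gas — to the right.
The net shift is to the right. W is a reactant, so its amount decreases.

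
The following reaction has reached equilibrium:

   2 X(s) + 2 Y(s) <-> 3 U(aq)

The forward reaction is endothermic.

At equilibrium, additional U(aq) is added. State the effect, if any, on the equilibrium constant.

The equilibrium constant depends only on temperature. This perturbation may move the position of equilibrium, but since T is unchanged, K itself is unchanged.

unchanged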